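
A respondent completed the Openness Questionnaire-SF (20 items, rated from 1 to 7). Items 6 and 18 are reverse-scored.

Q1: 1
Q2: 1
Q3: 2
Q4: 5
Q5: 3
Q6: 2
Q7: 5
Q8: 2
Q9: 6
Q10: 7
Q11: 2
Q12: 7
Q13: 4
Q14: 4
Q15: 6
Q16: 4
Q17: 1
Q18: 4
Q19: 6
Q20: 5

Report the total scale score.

Apply reverse scoring (reversed = (1+7) − raw = 8 − raw):
  item 6: 8 − 2 = 6
  item 18: 8 − 4 = 4
Scored responses: 1, 1, 2, 5, 3, 6, 5, 2, 6, 7, 2, 7, 4, 4, 6, 4, 1, 4, 6, 5
Total = 1 + 1 + 2 + 5 + 3 + 6 + 5 + 2 + 6 + 7 + 2 + 7 + 4 + 4 + 6 + 4 + 1 + 4 + 6 + 5 = 81

81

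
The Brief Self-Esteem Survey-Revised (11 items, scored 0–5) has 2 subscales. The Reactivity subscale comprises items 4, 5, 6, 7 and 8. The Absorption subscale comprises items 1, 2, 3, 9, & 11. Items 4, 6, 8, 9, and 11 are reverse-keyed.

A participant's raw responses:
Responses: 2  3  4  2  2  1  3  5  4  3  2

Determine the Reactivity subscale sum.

12

Reactivity items: 4, 5, 6, 7, 8.
Of these, items 4, 6, and 8 are reverse-keyed; on a 0–5 scale, reversed = 5 − raw.
  item 4: 5 − 2 = 3
  item 5: 2
  item 6: 5 − 1 = 4
  item 7: 3
  item 8: 5 − 5 = 0
Sum = 3 + 2 + 4 + 3 + 0 = 12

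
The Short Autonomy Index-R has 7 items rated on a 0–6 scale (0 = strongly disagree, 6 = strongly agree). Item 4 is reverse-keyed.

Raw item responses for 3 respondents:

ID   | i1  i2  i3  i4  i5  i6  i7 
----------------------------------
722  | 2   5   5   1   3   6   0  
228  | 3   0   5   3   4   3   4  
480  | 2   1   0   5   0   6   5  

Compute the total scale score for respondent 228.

22

Respondent 228 raw: 3, 0, 5, 3, 4, 3, 4.
Reverse-coded (on a 0–6 scale, reversed = 6 − raw):
  item 1: 3
  item 2: 0
  item 3: 5
  item 4: 6 − 3 = 3
  item 5: 4
  item 6: 3
  item 7: 4
Sum = 3 + 0 + 5 + 3 + 4 + 3 + 4 = 22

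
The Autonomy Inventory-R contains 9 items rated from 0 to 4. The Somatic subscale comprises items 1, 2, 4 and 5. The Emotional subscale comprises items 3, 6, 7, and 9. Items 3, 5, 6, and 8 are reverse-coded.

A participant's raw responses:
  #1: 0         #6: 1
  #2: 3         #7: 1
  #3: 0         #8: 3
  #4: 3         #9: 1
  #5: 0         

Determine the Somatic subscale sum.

10

Somatic items: 1, 2, 4, 5.
Of these, item 5 is reverse-coded; reverse-coded value = 4 − response.
  item 1: 0
  item 2: 3
  item 4: 3
  item 5: 4 − 0 = 4
Sum = 0 + 3 + 3 + 4 = 10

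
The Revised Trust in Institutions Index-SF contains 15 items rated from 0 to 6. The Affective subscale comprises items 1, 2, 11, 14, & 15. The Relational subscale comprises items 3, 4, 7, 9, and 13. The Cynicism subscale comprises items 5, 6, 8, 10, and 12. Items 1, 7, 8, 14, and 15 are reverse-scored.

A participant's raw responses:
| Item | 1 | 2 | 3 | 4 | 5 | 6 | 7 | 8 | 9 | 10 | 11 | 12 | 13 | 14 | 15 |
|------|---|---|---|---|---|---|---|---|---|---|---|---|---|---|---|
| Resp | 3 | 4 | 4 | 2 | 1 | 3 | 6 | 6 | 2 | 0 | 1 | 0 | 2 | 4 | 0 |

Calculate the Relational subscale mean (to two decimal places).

2.00

Relational items: 3, 4, 7, 9, 13.
Of these, item 7 is reverse-scored; reversed = (0+6) − raw = 6 − raw.
  item 3: 4
  item 4: 2
  item 7: 6 − 6 = 0
  item 9: 2
  item 13: 2
Sum = 4 + 2 + 0 + 2 + 2 = 10
Mean = 10 / 5 = 2.00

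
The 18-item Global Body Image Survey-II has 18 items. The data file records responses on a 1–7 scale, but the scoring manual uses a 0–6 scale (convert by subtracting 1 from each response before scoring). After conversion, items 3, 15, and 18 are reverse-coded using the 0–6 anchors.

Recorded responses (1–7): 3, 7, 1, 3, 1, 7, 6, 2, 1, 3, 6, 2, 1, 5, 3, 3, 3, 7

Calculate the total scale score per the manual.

48

Convert to 0–6: 2, 6, 0, 2, 0, 6, 5, 1, 0, 2, 5, 1, 0, 4, 2, 2, 2, 6
Reverse-coded (reverse-coded value = 6 − response):
  item 3: 6 − 0 = 6
  item 15: 6 − 2 = 4
  item 18: 6 − 6 = 0
Scored: 2, 6, 6, 2, 0, 6, 5, 1, 0, 2, 5, 1, 0, 4, 4, 2, 2, 0
Total = 48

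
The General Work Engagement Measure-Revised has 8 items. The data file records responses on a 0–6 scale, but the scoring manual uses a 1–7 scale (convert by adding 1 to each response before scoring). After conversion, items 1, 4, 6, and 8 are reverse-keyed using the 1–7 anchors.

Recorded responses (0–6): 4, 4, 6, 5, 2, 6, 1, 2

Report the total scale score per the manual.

Convert to 1–7: 5, 5, 7, 6, 3, 7, 2, 3
Reverse-coded (on a 1–7 scale, reversed = 8 − raw):
  item 1: 8 − 5 = 3
  item 4: 8 − 6 = 2
  item 6: 8 − 7 = 1
  item 8: 8 − 3 = 5
Scored: 3, 5, 7, 2, 3, 1, 2, 5
Total = 28

28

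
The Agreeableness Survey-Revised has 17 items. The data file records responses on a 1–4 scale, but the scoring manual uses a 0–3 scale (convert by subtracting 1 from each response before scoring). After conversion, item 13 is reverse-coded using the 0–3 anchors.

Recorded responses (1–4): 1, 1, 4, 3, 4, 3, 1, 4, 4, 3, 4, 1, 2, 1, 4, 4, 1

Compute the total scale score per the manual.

29

Convert to 0–3: 0, 0, 3, 2, 3, 2, 0, 3, 3, 2, 3, 0, 1, 0, 3, 3, 0
Reverse-coded (on a 0–3 scale, reversed = 3 − raw):
  item 13: 3 − 1 = 2
Scored: 0, 0, 3, 2, 3, 2, 0, 3, 3, 2, 3, 0, 2, 0, 3, 3, 0
Total = 29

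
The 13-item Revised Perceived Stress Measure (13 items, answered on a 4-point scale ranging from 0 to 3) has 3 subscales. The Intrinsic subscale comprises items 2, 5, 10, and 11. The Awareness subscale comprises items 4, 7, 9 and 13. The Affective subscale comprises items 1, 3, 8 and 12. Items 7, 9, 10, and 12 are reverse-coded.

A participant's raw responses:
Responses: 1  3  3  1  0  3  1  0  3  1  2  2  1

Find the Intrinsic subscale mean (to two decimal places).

1.75

Intrinsic items: 2, 5, 10, 11.
Of these, item 10 is reverse-coded; reverse-coded value = 3 − response.
  item 2: 3
  item 5: 0
  item 10: 3 − 1 = 2
  item 11: 2
Sum = 3 + 0 + 2 + 2 = 7
Mean = 7 / 4 = 1.75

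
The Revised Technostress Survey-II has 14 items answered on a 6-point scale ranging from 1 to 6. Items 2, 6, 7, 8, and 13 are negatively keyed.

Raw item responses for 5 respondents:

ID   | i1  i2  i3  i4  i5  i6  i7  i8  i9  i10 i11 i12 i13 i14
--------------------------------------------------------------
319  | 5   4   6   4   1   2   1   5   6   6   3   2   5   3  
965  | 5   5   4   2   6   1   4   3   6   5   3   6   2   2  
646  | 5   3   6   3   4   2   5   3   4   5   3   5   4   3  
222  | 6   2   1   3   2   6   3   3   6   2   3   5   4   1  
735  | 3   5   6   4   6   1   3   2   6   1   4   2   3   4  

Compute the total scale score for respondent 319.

Respondent 319 raw: 5, 4, 6, 4, 1, 2, 1, 5, 6, 6, 3, 2, 5, 3.
Reverse-coded (reverse-coded value = 7 − response):
  item 1: 5
  item 2: 7 − 4 = 3
  item 3: 6
  item 4: 4
  item 5: 1
  item 6: 7 − 2 = 5
  item 7: 7 − 1 = 6
  item 8: 7 − 5 = 2
  item 9: 6
  item 10: 6
  item 11: 3
  item 12: 2
  item 13: 7 − 5 = 2
  item 14: 3
Sum = 5 + 3 + 6 + 4 + 1 + 5 + 6 + 2 + 6 + 6 + 3 + 2 + 2 + 3 = 54

54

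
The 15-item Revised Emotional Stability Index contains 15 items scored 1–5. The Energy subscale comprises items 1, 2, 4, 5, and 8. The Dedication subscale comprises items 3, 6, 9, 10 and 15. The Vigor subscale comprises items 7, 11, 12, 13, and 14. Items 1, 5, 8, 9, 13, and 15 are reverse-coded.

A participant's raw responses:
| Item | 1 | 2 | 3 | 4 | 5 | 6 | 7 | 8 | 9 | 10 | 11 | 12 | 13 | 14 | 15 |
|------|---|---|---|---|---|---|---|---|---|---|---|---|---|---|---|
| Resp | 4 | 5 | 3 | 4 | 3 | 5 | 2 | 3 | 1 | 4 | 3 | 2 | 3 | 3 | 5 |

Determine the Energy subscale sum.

17

Energy items: 1, 2, 4, 5, 8.
Of these, items 1, 5, and 8 are reverse-coded; reverse-coded value = 6 − response.
  item 1: 6 − 4 = 2
  item 2: 5
  item 4: 4
  item 5: 6 − 3 = 3
  item 8: 6 − 3 = 3
Sum = 2 + 5 + 4 + 3 + 3 = 17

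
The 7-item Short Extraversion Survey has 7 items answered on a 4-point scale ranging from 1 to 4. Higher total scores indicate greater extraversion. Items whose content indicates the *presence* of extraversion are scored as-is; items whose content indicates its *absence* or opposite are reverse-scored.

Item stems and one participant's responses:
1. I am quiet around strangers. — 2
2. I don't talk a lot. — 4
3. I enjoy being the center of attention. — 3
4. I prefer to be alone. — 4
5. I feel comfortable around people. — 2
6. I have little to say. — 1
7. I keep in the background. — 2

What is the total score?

Items 1, 2, 4, 6, 7 describe the absence/opposite of extraversion → reverse-score.
on a 1–4 scale, reversed = 5 − raw.
  item 1: 5 − 2 = 3
  item 2: 5 − 4 = 1
  item 3: 3
  item 4: 5 − 4 = 1
  item 5: 2
  item 6: 5 − 1 = 4
  item 7: 5 − 2 = 3
Total = 3 + 1 + 3 + 1 + 2 + 4 + 3 = 17

17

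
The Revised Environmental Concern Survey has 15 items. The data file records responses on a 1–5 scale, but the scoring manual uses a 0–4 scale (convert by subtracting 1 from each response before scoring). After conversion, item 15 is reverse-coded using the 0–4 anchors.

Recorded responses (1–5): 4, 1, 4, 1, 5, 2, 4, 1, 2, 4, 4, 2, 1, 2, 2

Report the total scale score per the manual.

26

Convert to 0–4: 3, 0, 3, 0, 4, 1, 3, 0, 1, 3, 3, 1, 0, 1, 1
Reverse-coded (reversed = (0+4) − raw = 4 − raw):
  item 15: 4 − 1 = 3
Scored: 3, 0, 3, 0, 4, 1, 3, 0, 1, 3, 3, 1, 0, 1, 3
Total = 26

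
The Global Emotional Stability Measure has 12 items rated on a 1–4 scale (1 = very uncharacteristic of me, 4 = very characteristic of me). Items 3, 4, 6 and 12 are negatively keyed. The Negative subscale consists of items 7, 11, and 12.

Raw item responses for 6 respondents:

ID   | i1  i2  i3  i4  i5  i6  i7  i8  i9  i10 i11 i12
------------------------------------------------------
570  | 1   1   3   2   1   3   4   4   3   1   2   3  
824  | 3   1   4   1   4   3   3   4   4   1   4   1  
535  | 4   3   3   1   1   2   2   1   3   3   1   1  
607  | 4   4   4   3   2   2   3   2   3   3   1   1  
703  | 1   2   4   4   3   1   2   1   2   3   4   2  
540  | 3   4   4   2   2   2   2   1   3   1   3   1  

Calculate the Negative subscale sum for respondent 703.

Respondent 703 raw: 1, 2, 4, 4, 3, 1, 2, 1, 2, 3, 4, 2.
Negative items: 7, 11, 12.
Reverse-coded (reverse-coded value = 5 − response):
  item 7: 2
  item 11: 4
  item 12: 5 − 2 = 3
Sum = 2 + 4 + 3 = 9

9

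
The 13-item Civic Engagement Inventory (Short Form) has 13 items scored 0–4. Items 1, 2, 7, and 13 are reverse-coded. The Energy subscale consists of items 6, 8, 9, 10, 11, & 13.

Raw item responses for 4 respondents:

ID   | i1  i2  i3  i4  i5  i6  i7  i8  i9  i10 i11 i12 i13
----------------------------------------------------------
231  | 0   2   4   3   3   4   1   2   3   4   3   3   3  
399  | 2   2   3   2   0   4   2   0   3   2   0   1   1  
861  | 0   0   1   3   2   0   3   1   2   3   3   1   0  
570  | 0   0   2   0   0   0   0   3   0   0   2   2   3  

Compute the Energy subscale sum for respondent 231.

Respondent 231 raw: 0, 2, 4, 3, 3, 4, 1, 2, 3, 4, 3, 3, 3.
Energy items: 6, 8, 9, 10, 11, 13.
Reverse-coded (reverse-coded value = 4 − response):
  item 6: 4
  item 8: 2
  item 9: 3
  item 10: 4
  item 11: 3
  item 13: 4 − 3 = 1
Sum = 4 + 2 + 3 + 4 + 3 + 1 = 17

17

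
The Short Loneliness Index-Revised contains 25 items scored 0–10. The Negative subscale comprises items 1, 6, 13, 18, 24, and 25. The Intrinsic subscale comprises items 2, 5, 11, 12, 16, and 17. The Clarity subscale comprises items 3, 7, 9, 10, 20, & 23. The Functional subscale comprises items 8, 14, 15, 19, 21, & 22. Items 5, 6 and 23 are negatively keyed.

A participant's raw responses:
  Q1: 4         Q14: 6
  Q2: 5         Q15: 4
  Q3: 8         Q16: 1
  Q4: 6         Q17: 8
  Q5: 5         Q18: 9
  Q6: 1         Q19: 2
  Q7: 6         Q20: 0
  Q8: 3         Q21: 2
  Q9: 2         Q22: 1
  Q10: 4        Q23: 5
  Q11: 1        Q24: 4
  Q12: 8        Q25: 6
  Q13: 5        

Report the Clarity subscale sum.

25

Clarity items: 3, 7, 9, 10, 20, 23.
Of these, item 23 is negatively keyed; reverse-coded value = 10 − response.
  item 3: 8
  item 7: 6
  item 9: 2
  item 10: 4
  item 20: 0
  item 23: 10 − 5 = 5
Sum = 8 + 6 + 2 + 4 + 0 + 5 = 25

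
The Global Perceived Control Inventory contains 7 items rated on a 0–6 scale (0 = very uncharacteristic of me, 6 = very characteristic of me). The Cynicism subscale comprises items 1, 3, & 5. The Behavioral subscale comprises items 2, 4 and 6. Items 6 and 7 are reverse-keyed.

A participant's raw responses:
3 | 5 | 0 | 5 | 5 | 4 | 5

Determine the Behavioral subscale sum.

Behavioral items: 2, 4, 6.
Of these, item 6 is reverse-keyed; reverse-coded value = 6 − response.
  item 2: 5
  item 4: 5
  item 6: 6 − 4 = 2
Sum = 5 + 5 + 2 = 12

12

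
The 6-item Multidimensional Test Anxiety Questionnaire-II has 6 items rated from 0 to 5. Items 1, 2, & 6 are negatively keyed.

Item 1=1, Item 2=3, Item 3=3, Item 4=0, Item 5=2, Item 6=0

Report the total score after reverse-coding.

16

Reverse-coded items (reversed = (0+5) − raw = 5 − raw):
  item 1: 5 − 1 = 4
  item 2: 5 − 3 = 2
  item 6: 5 − 0 = 5
After reverse-coding: 4, 2, 3, 0, 2, 5
Total = 4 + 2 + 3 + 0 + 2 + 5 = 16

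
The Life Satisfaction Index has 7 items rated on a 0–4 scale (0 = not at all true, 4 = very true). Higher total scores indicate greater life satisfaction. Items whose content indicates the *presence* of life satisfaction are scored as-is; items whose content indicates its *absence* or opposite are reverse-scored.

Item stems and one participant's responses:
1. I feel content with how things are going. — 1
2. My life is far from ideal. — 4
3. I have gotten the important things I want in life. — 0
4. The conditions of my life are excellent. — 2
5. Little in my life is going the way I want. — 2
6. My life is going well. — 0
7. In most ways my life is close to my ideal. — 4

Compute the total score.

Items 2, 5 describe the absence/opposite of life satisfaction → reverse-score.
on a 0–4 scale, reversed = 4 − raw.
  item 1: 1
  item 2: 4 − 4 = 0
  item 3: 0
  item 4: 2
  item 5: 4 − 2 = 2
  item 6: 0
  item 7: 4
Total = 1 + 0 + 0 + 2 + 2 + 0 + 4 = 9

9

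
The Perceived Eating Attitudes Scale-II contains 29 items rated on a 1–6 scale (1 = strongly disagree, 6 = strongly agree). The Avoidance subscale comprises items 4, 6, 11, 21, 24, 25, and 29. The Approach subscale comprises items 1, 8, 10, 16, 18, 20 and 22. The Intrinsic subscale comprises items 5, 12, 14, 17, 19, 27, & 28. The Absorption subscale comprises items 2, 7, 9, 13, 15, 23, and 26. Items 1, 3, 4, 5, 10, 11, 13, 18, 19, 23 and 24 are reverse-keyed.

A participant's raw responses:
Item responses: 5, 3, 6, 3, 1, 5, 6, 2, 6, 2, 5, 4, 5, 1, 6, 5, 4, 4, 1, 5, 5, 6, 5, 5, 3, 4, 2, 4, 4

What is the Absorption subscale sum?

Absorption items: 2, 7, 9, 13, 15, 23, 26.
Of these, items 13 & 23 are reverse-keyed; reversed = (1+6) − raw = 7 − raw.
  item 2: 3
  item 7: 6
  item 9: 6
  item 13: 7 − 5 = 2
  item 15: 6
  item 23: 7 − 5 = 2
  item 26: 4
Sum = 3 + 6 + 6 + 2 + 6 + 2 + 4 = 29

29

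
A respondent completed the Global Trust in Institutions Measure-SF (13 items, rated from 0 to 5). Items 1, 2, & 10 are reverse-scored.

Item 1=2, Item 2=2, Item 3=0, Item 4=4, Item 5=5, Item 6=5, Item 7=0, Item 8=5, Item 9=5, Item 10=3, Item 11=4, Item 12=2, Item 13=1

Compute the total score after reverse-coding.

Reversing items 1, 2, and 10 with 5 − raw:
Total = (5−2) + (5−2) + 0 + 4 + 5 + 5 + 0 + 5 + 5 + (5−3) + 4 + 2 + 1
      = 3 + 3 + 0 + 4 + 5 + 5 + 0 + 5 + 5 + 2 + 4 + 2 + 1 = 39

39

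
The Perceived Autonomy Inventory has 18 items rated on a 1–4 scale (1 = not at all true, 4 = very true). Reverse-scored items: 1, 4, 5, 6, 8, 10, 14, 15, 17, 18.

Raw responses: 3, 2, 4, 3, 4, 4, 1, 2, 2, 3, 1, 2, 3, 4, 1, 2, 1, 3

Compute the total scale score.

Apply reverse scoring (reversed = (1+4) − raw = 5 − raw):
  item 1: 5 − 3 = 2
  item 4: 5 − 3 = 2
  item 5: 5 − 4 = 1
  item 6: 5 − 4 = 1
  item 8: 5 − 2 = 3
  item 10: 5 − 3 = 2
  item 14: 5 − 4 = 1
  item 15: 5 − 1 = 4
  item 17: 5 − 1 = 4
  item 18: 5 − 3 = 2
Scored responses: 2, 2, 4, 2, 1, 1, 1, 3, 2, 2, 1, 2, 3, 1, 4, 2, 4, 2
Total = 2 + 2 + 4 + 2 + 1 + 1 + 1 + 3 + 2 + 2 + 1 + 2 + 3 + 1 + 4 + 2 + 4 + 2 = 39

39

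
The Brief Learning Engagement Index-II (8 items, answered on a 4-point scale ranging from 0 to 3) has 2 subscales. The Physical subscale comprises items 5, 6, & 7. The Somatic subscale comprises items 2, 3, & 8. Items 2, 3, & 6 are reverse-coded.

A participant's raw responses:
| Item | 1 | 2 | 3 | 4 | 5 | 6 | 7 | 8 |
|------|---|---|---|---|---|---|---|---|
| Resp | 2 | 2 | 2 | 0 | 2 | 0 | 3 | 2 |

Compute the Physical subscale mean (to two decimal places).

2.67

Physical items: 5, 6, 7.
Of these, item 6 is reverse-coded; on a 0–3 scale, reversed = 3 − raw.
  item 5: 2
  item 6: 3 − 0 = 3
  item 7: 3
Sum = 2 + 3 + 3 = 8
Mean = 8 / 3 = 2.67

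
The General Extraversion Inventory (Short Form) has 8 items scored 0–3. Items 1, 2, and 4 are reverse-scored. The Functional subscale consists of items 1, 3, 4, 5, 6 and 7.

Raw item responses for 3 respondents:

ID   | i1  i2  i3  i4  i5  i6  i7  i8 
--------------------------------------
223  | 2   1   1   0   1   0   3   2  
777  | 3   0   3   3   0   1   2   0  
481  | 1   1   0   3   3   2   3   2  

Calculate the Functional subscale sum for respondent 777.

6

Respondent 777 raw: 3, 0, 3, 3, 0, 1, 2, 0.
Functional items: 1, 3, 4, 5, 6, 7.
Reverse-coded (reversed = (0+3) − raw = 3 − raw):
  item 1: 3 − 3 = 0
  item 3: 3
  item 4: 3 − 3 = 0
  item 5: 0
  item 6: 1
  item 7: 2
Sum = 0 + 3 + 0 + 0 + 1 + 2 = 6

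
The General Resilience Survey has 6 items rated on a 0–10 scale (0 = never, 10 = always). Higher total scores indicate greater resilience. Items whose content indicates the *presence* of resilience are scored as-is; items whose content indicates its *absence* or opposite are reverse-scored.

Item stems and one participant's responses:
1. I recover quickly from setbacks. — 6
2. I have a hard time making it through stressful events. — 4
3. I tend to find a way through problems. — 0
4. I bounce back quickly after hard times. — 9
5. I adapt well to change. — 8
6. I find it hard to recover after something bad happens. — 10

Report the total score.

Items 2, 6 describe the absence/opposite of resilience → reverse-score.
reversed = (0+10) − raw = 10 − raw.
  item 1: 6
  item 2: 10 − 4 = 6
  item 3: 0
  item 4: 9
  item 5: 8
  item 6: 10 − 10 = 0
Total = 6 + 6 + 0 + 9 + 8 + 0 = 29

29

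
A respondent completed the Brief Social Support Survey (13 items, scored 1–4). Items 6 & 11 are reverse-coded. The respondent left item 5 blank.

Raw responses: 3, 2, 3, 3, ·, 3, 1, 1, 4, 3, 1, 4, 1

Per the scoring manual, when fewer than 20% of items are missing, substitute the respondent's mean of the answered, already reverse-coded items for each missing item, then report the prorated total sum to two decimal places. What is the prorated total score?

Reverse-coded (reverse-coded value = 5 − response):
  item 6: 5 − 3 = 2
  item 11: 5 − 1 = 4
Completed scored items (12 of 13): 3, 2, 3, 3, 2, 1, 1, 4, 3, 4, 4, 1; sum = 31.
Person mean = 31 / 12 ≈ 2.5833
Prorated total = (31 / 12) × 13 = 33.58 (to 2 dp)

33.58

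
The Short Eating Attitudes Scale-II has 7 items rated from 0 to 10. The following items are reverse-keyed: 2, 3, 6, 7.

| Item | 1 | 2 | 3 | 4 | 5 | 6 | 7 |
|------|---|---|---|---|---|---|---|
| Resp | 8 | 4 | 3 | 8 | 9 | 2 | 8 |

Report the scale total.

48

Reversing items 2, 3, 6, & 7 with 10 − raw:
Total = 8 + (10−4) + (10−3) + 8 + 9 + (10−2) + (10−8)
      = 8 + 6 + 7 + 8 + 9 + 8 + 2 = 48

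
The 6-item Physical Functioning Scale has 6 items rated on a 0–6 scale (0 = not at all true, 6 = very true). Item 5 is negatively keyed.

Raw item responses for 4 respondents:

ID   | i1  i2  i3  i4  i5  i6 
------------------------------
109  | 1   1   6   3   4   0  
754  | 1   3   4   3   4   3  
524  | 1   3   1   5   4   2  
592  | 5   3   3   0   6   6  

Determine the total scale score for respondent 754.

Respondent 754 raw: 1, 3, 4, 3, 4, 3.
Reverse-coded (reverse-coded value = 6 − response):
  item 1: 1
  item 2: 3
  item 3: 4
  item 4: 3
  item 5: 6 − 4 = 2
  item 6: 3
Sum = 1 + 3 + 4 + 3 + 2 + 3 = 16

16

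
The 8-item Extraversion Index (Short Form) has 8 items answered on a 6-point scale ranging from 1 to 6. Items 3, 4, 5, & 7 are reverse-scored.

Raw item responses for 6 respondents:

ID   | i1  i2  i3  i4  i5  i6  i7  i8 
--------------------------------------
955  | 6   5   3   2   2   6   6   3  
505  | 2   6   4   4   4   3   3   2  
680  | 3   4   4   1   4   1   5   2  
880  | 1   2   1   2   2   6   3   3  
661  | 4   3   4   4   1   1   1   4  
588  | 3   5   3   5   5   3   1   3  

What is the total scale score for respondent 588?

28

Respondent 588 raw: 3, 5, 3, 5, 5, 3, 1, 3.
Reverse-coded (reverse-coded value = 7 − response):
  item 1: 3
  item 2: 5
  item 3: 7 − 3 = 4
  item 4: 7 − 5 = 2
  item 5: 7 − 5 = 2
  item 6: 3
  item 7: 7 − 1 = 6
  item 8: 3
Sum = 3 + 5 + 4 + 2 + 2 + 3 + 6 + 3 = 28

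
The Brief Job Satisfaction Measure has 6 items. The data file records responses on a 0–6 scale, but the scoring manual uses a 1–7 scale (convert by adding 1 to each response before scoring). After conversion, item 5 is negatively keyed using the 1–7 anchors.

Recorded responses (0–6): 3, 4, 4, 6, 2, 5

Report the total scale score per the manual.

32

Convert to 1–7: 4, 5, 5, 7, 3, 6
Reverse-coded (reversed = (1+7) − raw = 8 − raw):
  item 5: 8 − 3 = 5
Scored: 4, 5, 5, 7, 5, 6
Total = 32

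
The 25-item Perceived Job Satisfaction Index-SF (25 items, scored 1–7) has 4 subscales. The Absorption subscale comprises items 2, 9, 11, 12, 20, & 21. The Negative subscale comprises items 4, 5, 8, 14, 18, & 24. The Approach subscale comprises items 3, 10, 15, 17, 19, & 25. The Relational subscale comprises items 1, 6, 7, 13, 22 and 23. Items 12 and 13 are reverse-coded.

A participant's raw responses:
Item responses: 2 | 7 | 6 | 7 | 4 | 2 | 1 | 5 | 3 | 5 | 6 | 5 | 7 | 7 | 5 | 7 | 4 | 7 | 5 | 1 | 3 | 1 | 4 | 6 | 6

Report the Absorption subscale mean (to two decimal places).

Absorption items: 2, 9, 11, 12, 20, 21.
Of these, item 12 is reverse-coded; on a 1–7 scale, reversed = 8 − raw.
  item 2: 7
  item 9: 3
  item 11: 6
  item 12: 8 − 5 = 3
  item 20: 1
  item 21: 3
Sum = 7 + 3 + 6 + 3 + 1 + 3 = 23
Mean = 23 / 6 = 3.83

3.83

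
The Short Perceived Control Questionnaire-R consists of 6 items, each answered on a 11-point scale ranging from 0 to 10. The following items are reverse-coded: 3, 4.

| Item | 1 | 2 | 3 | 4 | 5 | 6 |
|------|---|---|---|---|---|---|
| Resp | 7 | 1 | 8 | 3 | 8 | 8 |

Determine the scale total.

33

Apply reverse scoring (reversed = (0+10) − raw = 10 − raw):
  item 3: 10 − 8 = 2
  item 4: 10 − 3 = 7
Scored items: 7, 1, 2, 7, 8, 8
Total = 7 + 1 + 2 + 7 + 8 + 8 = 33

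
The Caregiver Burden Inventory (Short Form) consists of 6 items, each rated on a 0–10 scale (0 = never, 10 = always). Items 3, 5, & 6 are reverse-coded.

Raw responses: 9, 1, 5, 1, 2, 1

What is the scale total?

Apply reverse scoring (reversed = (0+10) − raw = 10 − raw):
  item 3: 10 − 5 = 5
  item 5: 10 − 2 = 8
  item 6: 10 − 1 = 9
After reverse-coding: 9, 1, 5, 1, 8, 9
Total = 9 + 1 + 5 + 1 + 8 + 9 = 33

33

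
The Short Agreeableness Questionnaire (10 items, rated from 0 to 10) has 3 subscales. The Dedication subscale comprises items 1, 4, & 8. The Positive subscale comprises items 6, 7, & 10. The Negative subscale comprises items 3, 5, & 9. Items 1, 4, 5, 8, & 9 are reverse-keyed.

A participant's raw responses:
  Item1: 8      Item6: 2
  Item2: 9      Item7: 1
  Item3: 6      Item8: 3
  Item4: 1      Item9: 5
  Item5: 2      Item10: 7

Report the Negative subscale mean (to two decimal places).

Negative items: 3, 5, 9.
Of these, items 5 and 9 are reverse-keyed; reversed = (0+10) − raw = 10 − raw.
  item 3: 6
  item 5: 10 − 2 = 8
  item 9: 10 − 5 = 5
Sum = 6 + 8 + 5 = 19
Mean = 19 / 3 = 6.33

6.33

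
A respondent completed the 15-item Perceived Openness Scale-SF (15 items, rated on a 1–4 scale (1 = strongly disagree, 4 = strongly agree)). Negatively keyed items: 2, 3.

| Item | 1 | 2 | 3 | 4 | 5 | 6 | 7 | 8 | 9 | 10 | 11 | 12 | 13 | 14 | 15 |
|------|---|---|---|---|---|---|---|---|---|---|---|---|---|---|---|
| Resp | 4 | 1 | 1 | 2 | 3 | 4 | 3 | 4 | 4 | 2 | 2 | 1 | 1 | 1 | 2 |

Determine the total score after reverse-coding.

41

Raw sum = 35. Negatively keyed items: 2, 3; their raw sum = 2.
Each reversal replaces raw with 5 − raw, changing the total by 5 − 2·raw per item.
Total = 35 + 2·5 − 2·2 = 35 + 10 − 4 = 41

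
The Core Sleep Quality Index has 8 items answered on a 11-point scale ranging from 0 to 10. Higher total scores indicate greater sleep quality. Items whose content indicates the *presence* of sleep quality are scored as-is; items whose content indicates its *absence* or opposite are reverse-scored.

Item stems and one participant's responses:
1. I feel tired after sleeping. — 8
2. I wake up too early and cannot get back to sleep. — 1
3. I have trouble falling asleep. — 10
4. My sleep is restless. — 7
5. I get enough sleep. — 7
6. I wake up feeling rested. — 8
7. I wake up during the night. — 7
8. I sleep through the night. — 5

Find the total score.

37

Items 1, 2, 3, 4, 7 describe the absence/opposite of sleep quality → reverse-score.
reverse-coded value = 10 − response.
  item 1: 10 − 8 = 2
  item 2: 10 − 1 = 9
  item 3: 10 − 10 = 0
  item 4: 10 − 7 = 3
  item 5: 7
  item 6: 8
  item 7: 10 − 7 = 3
  item 8: 5
Total = 2 + 9 + 0 + 3 + 7 + 8 + 3 + 5 = 37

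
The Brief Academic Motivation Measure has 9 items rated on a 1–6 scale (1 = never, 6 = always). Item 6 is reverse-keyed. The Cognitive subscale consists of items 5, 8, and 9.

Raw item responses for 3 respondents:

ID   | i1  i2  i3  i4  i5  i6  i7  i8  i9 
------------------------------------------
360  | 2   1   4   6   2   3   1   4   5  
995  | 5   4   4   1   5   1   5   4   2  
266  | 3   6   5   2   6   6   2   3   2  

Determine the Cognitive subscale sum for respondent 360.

Respondent 360 raw: 2, 1, 4, 6, 2, 3, 1, 4, 5.
Cognitive items: 5, 8, 9.
Reverse-coded (reverse-coded value = 7 − response):
  item 5: 2
  item 8: 4
  item 9: 5
Sum = 2 + 4 + 5 = 11

11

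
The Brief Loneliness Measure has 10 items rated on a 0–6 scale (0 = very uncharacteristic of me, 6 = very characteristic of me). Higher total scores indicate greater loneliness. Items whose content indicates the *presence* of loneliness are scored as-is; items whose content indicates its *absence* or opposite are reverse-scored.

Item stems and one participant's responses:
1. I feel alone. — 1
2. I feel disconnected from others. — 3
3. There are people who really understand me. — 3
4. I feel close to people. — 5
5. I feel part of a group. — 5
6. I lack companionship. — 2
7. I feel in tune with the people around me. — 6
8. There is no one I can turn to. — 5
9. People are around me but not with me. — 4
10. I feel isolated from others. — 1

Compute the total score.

Items 3, 4, 5, 7 describe the absence/opposite of loneliness → reverse-score.
reversed = (0+6) − raw = 6 − raw.
  item 1: 1
  item 2: 3
  item 3: 6 − 3 = 3
  item 4: 6 − 5 = 1
  item 5: 6 − 5 = 1
  item 6: 2
  item 7: 6 − 6 = 0
  item 8: 5
  item 9: 4
  item 10: 1
Total = 1 + 3 + 3 + 1 + 1 + 2 + 0 + 5 + 4 + 1 = 21

21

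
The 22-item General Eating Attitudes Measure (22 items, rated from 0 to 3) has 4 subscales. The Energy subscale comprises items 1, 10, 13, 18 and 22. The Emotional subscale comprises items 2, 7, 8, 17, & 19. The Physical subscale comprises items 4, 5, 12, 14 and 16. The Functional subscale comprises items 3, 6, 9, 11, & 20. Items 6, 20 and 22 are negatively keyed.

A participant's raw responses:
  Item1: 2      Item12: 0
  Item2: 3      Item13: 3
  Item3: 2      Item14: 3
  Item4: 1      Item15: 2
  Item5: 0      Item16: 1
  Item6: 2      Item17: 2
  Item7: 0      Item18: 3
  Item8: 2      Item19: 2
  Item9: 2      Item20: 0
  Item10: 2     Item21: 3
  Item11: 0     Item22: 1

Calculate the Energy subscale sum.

12

Energy items: 1, 10, 13, 18, 22.
Of these, item 22 is negatively keyed; on a 0–3 scale, reversed = 3 − raw.
  item 1: 2
  item 10: 2
  item 13: 3
  item 18: 3
  item 22: 3 − 1 = 2
Sum = 2 + 2 + 3 + 3 + 2 = 12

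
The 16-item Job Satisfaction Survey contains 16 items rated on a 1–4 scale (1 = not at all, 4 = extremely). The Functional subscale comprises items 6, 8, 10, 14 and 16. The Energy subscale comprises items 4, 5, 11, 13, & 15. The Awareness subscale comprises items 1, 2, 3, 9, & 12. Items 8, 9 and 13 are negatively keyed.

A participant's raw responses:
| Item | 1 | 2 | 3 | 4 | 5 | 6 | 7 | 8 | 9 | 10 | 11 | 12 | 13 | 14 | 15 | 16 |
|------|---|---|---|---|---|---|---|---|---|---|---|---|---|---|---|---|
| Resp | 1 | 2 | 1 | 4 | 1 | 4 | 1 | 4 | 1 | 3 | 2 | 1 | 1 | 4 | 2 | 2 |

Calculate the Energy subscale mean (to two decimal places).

2.60

Energy items: 4, 5, 11, 13, 15.
Of these, item 13 is negatively keyed; reversed = (1+4) − raw = 5 − raw.
  item 4: 4
  item 5: 1
  item 11: 2
  item 13: 5 − 1 = 4
  item 15: 2
Sum = 4 + 1 + 2 + 4 + 2 = 13
Mean = 13 / 5 = 2.60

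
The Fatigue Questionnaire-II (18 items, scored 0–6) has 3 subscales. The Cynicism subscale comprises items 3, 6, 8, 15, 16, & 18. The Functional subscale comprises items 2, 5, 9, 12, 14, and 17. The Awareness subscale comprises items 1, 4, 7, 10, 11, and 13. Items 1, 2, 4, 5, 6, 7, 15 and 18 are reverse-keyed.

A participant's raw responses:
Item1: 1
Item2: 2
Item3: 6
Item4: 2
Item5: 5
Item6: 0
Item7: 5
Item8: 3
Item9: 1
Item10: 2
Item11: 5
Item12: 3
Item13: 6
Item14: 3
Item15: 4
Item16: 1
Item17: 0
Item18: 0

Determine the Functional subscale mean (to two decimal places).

Functional items: 2, 5, 9, 12, 14, 17.
Of these, items 2 & 5 are reverse-keyed; reversed = (0+6) − raw = 6 − raw.
  item 2: 6 − 2 = 4
  item 5: 6 − 5 = 1
  item 9: 1
  item 12: 3
  item 14: 3
  item 17: 0
Sum = 4 + 1 + 1 + 3 + 3 + 0 = 12
Mean = 12 / 6 = 2.00

2.00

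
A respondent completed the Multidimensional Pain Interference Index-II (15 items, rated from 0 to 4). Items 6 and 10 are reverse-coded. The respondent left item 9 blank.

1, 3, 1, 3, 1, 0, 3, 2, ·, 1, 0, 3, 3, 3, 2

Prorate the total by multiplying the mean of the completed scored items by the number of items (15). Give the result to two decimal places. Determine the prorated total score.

34.29

Reverse-coded (reversed = (0+4) − raw = 4 − raw):
  item 6: 4 − 0 = 4
  item 10: 4 − 1 = 3
Completed scored items (14 of 15): 1, 3, 1, 3, 1, 4, 3, 2, 3, 0, 3, 3, 3, 2; sum = 32.
Person mean = 32 / 14 ≈ 2.2857
Prorated total = (32 / 14) × 15 = 34.29 (to 2 dp)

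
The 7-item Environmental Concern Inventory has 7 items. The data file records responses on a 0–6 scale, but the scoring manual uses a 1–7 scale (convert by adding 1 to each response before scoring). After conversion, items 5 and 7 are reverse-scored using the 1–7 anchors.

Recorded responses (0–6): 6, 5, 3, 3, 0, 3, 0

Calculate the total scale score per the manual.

Convert to 1–7: 7, 6, 4, 4, 1, 4, 1
Reverse-coded (reversed = (1+7) − raw = 8 − raw):
  item 5: 8 − 1 = 7
  item 7: 8 − 1 = 7
Scored: 7, 6, 4, 4, 7, 4, 7
Total = 39

39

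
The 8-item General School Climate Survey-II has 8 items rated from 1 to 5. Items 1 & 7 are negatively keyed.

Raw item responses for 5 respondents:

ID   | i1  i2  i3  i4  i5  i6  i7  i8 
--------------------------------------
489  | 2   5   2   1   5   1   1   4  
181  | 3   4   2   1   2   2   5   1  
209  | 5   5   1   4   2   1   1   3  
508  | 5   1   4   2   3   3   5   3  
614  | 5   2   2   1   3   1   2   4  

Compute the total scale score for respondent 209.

Respondent 209 raw: 5, 5, 1, 4, 2, 1, 1, 3.
Reverse-coded (reverse-coded value = 6 − response):
  item 1: 6 − 5 = 1
  item 2: 5
  item 3: 1
  item 4: 4
  item 5: 2
  item 6: 1
  item 7: 6 − 1 = 5
  item 8: 3
Sum = 1 + 5 + 1 + 4 + 2 + 1 + 5 + 3 = 22

22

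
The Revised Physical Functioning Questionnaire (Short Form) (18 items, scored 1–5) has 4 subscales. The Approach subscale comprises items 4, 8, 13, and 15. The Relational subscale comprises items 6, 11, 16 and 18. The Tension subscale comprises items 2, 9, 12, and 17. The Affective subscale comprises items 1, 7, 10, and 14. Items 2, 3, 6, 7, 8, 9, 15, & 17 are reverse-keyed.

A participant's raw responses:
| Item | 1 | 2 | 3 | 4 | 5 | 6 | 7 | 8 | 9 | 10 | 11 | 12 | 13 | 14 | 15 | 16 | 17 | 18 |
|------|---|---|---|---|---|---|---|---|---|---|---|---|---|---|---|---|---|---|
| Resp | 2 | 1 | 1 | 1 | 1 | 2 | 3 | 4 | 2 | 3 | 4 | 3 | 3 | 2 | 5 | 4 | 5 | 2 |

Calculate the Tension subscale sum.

Tension items: 2, 9, 12, 17.
Of these, items 2, 9 and 17 are reverse-keyed; reversed = (1+5) − raw = 6 − raw.
  item 2: 6 − 1 = 5
  item 9: 6 − 2 = 4
  item 12: 3
  item 17: 6 − 5 = 1
Sum = 5 + 4 + 3 + 1 = 13

13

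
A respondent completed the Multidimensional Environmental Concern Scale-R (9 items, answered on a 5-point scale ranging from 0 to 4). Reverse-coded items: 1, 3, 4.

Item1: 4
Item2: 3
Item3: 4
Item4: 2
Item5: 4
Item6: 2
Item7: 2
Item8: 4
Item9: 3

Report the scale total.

Apply reverse scoring (reverse-coded value = 4 − response):
  item 1: 4 − 4 = 0
  item 3: 4 − 4 = 0
  item 4: 4 − 2 = 2
Scored items: 0, 3, 0, 2, 4, 2, 2, 4, 3
Total = 0 + 3 + 0 + 2 + 4 + 2 + 2 + 4 + 3 = 20

20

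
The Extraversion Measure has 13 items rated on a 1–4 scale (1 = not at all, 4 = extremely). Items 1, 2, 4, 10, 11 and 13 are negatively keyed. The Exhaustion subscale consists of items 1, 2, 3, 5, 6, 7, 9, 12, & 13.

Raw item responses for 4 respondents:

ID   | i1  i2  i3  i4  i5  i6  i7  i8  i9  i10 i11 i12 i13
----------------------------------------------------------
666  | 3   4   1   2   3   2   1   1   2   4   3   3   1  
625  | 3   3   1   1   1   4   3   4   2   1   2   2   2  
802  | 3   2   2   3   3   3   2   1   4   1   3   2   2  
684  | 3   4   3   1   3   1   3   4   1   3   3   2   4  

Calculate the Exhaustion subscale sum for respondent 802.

Respondent 802 raw: 3, 2, 2, 3, 3, 3, 2, 1, 4, 1, 3, 2, 2.
Exhaustion items: 1, 2, 3, 5, 6, 7, 9, 12, 13.
Reverse-coded (reversed = (1+4) − raw = 5 − raw):
  item 1: 5 − 3 = 2
  item 2: 5 − 2 = 3
  item 3: 2
  item 5: 3
  item 6: 3
  item 7: 2
  item 9: 4
  item 12: 2
  item 13: 5 − 2 = 3
Sum = 2 + 3 + 2 + 3 + 3 + 2 + 4 + 2 + 3 = 24

24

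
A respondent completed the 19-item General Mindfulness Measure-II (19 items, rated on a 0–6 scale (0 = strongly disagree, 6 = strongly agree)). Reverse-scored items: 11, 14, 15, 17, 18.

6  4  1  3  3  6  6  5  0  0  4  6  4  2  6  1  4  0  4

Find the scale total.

63

Raw sum = 65. Reverse-scored items: 11, 14, 15, 17, 18; their raw sum = 16.
Each reversal replaces raw with 6 − raw, changing the total by 6 − 2·raw per item.
Total = 65 + 5·6 − 2·16 = 65 + 30 − 32 = 63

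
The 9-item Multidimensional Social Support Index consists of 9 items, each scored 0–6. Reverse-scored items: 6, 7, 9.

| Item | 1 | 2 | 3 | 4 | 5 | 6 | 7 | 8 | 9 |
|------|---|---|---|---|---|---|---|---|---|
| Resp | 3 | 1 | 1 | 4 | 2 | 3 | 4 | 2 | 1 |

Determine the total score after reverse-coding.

Apply reverse scoring (reverse-coded value = 6 − response):
  item 6: 6 − 3 = 3
  item 7: 6 − 4 = 2
  item 9: 6 − 1 = 5
Scored responses: 3, 1, 1, 4, 2, 3, 2, 2, 5
Total = 3 + 1 + 1 + 4 + 2 + 3 + 2 + 2 + 5 = 23

23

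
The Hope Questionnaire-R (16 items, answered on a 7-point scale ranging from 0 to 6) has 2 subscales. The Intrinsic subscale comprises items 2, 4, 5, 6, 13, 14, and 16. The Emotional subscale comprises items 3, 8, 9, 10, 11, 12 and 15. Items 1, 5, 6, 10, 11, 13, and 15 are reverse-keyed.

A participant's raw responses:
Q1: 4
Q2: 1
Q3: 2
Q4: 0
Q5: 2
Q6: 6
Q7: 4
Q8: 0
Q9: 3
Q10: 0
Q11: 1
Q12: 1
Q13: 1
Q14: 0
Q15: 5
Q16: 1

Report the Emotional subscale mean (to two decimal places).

2.57

Emotional items: 3, 8, 9, 10, 11, 12, 15.
Of these, items 10, 11, and 15 are reverse-keyed; reverse-coded value = 6 − response.
  item 3: 2
  item 8: 0
  item 9: 3
  item 10: 6 − 0 = 6
  item 11: 6 − 1 = 5
  item 12: 1
  item 15: 6 − 5 = 1
Sum = 2 + 0 + 3 + 6 + 5 + 1 + 1 = 18
Mean = 18 / 7 = 2.57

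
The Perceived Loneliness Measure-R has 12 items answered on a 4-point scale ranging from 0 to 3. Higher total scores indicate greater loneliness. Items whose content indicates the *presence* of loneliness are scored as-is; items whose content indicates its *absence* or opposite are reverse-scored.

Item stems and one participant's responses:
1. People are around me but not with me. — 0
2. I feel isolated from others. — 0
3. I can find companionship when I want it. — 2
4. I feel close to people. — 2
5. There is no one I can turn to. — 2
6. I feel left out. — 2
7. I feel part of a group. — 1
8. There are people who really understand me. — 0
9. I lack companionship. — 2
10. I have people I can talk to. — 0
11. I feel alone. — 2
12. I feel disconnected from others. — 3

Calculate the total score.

21

Items 3, 4, 7, 8, 10 describe the absence/opposite of loneliness → reverse-score.
on a 0–3 scale, reversed = 3 − raw.
  item 1: 0
  item 2: 0
  item 3: 3 − 2 = 1
  item 4: 3 − 2 = 1
  item 5: 2
  item 6: 2
  item 7: 3 − 1 = 2
  item 8: 3 − 0 = 3
  item 9: 2
  item 10: 3 − 0 = 3
  item 11: 2
  item 12: 3
Total = 0 + 0 + 1 + 1 + 2 + 2 + 2 + 3 + 2 + 3 + 2 + 3 = 21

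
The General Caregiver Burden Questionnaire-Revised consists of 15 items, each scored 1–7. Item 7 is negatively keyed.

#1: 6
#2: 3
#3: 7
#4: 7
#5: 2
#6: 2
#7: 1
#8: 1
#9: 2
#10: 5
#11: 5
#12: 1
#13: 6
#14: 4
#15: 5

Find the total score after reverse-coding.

Raw sum = 57. Negatively keyed items: 7; their raw sum = 1.
Each reversal replaces raw with 8 − raw, changing the total by 8 − 2·raw per item.
Total = 57 + 1·8 − 2·1 = 57 + 8 − 2 = 63

63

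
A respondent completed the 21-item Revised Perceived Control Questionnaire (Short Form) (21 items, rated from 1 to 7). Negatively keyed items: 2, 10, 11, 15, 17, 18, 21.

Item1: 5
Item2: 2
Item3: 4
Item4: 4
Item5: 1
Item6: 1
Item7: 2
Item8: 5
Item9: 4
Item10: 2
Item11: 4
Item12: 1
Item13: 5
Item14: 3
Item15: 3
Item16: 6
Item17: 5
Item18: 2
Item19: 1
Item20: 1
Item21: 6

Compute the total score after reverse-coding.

Reversing items 2, 10, 11, 15, 17, 18 and 21 with 8 − raw:
Total = 5 + (8−2) + 4 + 4 + 1 + 1 + 2 + 5 + 4 + (8−2) + (8−4) + 1 + 5 + 3 + (8−3) + 6 + (8−5) + (8−2) + 1 + 1 + (8−6)
      = 5 + 6 + 4 + 4 + 1 + 1 + 2 + 5 + 4 + 6 + 4 + 1 + 5 + 3 + 5 + 6 + 3 + 6 + 1 + 1 + 2 = 75

75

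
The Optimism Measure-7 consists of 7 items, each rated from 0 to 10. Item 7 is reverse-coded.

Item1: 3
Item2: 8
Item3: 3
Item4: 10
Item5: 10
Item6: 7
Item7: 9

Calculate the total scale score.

Reversing item 7 with 10 − raw:
Total = 3 + 8 + 3 + 10 + 10 + 7 + (10−9)
      = 3 + 8 + 3 + 10 + 10 + 7 + 1 = 42

42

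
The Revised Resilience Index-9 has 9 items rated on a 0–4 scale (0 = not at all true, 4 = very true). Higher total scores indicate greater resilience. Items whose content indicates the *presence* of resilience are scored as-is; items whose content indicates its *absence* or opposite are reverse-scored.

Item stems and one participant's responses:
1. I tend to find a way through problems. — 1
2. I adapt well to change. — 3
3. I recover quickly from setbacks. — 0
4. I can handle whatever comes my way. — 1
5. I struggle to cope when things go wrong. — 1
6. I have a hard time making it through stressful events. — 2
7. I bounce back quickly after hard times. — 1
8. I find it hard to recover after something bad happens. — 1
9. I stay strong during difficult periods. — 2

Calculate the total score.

Items 5, 6, 8 describe the absence/opposite of resilience → reverse-score.
on a 0–4 scale, reversed = 4 − raw.
  item 1: 1
  item 2: 3
  item 3: 0
  item 4: 1
  item 5: 4 − 1 = 3
  item 6: 4 − 2 = 2
  item 7: 1
  item 8: 4 − 1 = 3
  item 9: 2
Total = 1 + 3 + 0 + 1 + 3 + 2 + 1 + 3 + 2 = 16

16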